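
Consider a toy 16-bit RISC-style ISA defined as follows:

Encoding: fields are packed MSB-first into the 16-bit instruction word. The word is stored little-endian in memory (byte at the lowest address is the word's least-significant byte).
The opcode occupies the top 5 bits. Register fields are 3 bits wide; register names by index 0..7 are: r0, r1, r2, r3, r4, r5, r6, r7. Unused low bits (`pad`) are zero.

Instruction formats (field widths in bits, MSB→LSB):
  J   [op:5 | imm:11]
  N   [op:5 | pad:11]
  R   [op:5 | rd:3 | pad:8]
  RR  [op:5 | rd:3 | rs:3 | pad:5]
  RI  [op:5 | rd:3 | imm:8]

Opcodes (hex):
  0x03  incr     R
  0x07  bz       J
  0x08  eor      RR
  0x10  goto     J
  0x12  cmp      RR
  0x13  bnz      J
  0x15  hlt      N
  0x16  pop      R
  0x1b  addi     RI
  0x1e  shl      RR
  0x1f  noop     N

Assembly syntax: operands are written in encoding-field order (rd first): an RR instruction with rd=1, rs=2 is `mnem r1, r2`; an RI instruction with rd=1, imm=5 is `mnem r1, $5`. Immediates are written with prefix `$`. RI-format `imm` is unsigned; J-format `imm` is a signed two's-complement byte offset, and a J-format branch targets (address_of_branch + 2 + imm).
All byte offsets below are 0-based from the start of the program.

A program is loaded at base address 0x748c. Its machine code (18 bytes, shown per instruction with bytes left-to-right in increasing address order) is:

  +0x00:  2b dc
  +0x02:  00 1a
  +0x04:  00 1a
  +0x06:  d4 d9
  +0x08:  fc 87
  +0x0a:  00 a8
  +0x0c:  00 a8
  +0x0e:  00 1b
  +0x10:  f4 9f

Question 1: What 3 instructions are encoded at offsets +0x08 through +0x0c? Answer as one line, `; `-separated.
@+08  little-endian(fc 87) = 0x87fc
  op=0x87fc>>11=0x10 ⇒ goto (J)
  [10:0] imm=2044 (s11→-4) = $-4
@+0a  little-endian(00 a8) = 0xa800
  op=0xa800>>11=0x15 ⇒ hlt (N)
@+0c  little-endian(00 a8) = 0xa800
  op=0xa800>>11=0x15 ⇒ hlt (N)

goto $-4; hlt; hlt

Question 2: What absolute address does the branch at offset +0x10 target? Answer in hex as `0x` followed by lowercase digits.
@+10  little-endian(f4 9f) = 0x9ff4
  op=0x9ff4>>11=0x13 ⇒ bnz (J)
  imm: (w>>0)&0x7ff=0x7f4 (s11→-12) → $-12
  target = base 0x748c + off 0x10 + 2 + imm -12 = 0x7492

0x7492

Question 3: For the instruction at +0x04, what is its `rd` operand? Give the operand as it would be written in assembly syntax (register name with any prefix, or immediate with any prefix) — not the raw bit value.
r2

off 0x04: read 00 1a as little → 0x1a00
  opcode bits[15:11]=0x3: incr/R
  [10:8] rd=2 = r2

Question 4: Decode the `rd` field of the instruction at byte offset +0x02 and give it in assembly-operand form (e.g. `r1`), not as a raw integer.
r2

off 0x02: read 00 1a as little → 0x1a00
  opcode bits[15:11]=0x3: incr/R
  rd@[10:8]=0x2 ⇒ r2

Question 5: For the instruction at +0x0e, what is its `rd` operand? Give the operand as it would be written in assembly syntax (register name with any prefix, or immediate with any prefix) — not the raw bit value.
+0x0e: 00 1b ⇒ word 0x1b00 (little)
  op=0x1b00>>11=0x3 ⇒ incr (R)
  [10:8] rd=3 = r3

r3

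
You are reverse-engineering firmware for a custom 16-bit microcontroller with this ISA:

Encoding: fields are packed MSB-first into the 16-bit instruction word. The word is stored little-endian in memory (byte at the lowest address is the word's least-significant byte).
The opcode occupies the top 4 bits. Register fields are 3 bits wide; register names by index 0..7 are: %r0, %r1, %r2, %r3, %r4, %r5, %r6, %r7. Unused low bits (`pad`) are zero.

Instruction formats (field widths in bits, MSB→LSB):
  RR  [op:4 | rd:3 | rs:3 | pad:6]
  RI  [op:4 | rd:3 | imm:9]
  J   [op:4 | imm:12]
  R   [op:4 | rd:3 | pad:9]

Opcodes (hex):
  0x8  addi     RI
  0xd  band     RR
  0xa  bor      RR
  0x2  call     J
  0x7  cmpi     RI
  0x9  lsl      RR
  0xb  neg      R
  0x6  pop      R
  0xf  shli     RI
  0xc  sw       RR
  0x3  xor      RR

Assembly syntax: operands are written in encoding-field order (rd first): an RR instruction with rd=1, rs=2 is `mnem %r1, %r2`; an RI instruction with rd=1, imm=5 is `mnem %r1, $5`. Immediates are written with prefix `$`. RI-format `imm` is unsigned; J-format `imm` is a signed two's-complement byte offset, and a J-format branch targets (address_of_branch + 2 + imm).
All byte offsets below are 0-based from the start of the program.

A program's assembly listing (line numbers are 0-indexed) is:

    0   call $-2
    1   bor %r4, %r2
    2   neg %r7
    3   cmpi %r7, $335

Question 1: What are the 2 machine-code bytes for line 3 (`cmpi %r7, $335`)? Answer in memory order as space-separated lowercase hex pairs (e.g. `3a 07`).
4f 7f

line 3 (cmpi): pack op=0x7:4|rd=7:3|imm=335:9 = 0x7f4f; little→ 4f 7f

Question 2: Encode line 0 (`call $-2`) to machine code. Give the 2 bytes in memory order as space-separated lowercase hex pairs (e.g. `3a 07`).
fe 2f

0. call fields op=0x2:4|imm=-2:12 → word 2ffeh → fe 2f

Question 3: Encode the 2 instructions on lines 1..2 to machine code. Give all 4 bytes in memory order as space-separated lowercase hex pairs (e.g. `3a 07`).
80 a8 00 be

1. bor fields op=0xa:4|rd=4:3|rs=2:3|pad=0:6 → word a880h → 80 a8
2. neg fields op=0xb:4|rd=7:3|pad=0:9 → word be00h → 00 be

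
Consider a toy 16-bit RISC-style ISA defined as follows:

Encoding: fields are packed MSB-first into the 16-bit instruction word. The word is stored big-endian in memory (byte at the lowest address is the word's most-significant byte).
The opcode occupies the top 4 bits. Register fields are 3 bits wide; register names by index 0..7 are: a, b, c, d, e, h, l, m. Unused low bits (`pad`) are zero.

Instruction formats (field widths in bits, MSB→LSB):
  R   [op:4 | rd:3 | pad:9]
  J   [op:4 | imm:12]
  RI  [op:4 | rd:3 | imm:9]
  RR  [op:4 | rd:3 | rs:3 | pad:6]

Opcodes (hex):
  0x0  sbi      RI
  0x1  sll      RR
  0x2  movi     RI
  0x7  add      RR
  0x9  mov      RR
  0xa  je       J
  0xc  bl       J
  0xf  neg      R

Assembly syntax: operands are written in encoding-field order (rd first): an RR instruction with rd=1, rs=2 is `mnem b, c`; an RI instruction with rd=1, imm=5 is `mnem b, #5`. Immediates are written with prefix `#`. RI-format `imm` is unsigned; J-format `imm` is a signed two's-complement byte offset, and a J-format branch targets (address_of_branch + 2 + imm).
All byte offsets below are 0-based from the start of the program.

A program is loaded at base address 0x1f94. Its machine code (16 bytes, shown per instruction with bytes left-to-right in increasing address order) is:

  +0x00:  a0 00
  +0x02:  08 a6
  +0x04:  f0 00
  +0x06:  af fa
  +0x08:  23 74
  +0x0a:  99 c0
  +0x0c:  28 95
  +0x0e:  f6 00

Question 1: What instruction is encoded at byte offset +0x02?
@+02  big-endian(08 a6) = 0x08a6
  opcode bits[15:12]=0x0: sbi/RI
  rd: (w>>9)&0x7=0x4 → e
  imm: (w>>0)&0x1ff=0xa6 → #166

sbi e, #166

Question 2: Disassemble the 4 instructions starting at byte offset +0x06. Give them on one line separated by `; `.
[06] af fa → 0xaffa
  opcode bits[15:12]=0xa: je/J
  imm@[11:0]=0xffa (s12→-6) ⇒ #-6
[08] 23 74 → 0x2374
  opcode bits[15:12]=0x2: movi/RI
  rd@[11:9]=0x1 ⇒ b
  imm@[8:0]=0x174 ⇒ #372
[0a] 99 c0 → 0x99c0
  opcode bits[15:12]=0x9: mov/RR
  rd@[11:9]=0x4 ⇒ e
  rs@[8:6]=0x7 ⇒ m
[0c] 28 95 → 0x2895
  opcode bits[15:12]=0x2: movi/RI
  rd@[11:9]=0x4 ⇒ e
  imm@[8:0]=0x95 ⇒ #149

je #-6; movi b, #372; mov e, m; movi e, #149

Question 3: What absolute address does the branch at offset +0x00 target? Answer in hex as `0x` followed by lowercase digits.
0x1f96

@+00  big-endian(a0 00) = 0xa000
  top 4b → 0xa → je [J]
  [11:0] imm=0 = #0
  target = base 0x1f94 + off 0x00 + 2 + imm 0 = 0x1f96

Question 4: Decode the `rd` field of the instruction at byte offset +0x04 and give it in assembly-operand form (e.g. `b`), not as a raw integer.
off 0x04: read f0 00 as big → 0xf000
  top 4b → 0xf → neg [R]
  [11:9] rd=0 = a

a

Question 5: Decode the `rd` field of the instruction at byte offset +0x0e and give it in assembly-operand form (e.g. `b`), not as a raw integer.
d

[0e] f6 00 → 0xf600
  op=0xf600>>12=0xf ⇒ neg (R)
  rd: (w>>9)&0x7=0x3 → d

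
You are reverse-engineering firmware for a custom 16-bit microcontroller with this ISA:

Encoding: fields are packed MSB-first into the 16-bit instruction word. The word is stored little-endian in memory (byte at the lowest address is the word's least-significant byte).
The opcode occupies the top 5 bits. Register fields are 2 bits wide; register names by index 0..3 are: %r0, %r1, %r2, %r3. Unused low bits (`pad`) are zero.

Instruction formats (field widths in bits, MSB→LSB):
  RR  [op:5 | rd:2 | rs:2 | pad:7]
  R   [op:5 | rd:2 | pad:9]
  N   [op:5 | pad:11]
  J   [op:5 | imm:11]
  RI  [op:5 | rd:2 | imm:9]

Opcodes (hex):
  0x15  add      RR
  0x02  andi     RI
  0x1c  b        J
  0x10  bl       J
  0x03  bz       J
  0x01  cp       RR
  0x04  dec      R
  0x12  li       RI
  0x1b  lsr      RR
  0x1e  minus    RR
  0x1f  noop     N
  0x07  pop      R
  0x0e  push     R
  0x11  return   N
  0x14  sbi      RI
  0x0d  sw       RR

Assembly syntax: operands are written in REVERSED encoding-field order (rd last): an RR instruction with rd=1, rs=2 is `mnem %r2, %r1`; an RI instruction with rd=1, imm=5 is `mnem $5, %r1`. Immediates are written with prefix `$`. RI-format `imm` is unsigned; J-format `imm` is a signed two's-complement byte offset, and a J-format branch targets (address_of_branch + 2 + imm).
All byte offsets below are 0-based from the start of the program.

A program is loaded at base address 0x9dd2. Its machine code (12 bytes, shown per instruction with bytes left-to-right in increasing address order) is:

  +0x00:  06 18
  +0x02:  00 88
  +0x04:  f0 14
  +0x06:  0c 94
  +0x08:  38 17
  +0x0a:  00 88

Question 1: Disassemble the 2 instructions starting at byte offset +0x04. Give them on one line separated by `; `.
+0x04: f0 14 ⇒ word 0x14f0 (little)
  opcode bits[15:11]=0x2: andi/RI
  [10:9] rd=2 = %r2
  [8:0] imm=240 = $240
+0x06: 0c 94 ⇒ word 0x940c (little)
  opcode bits[15:11]=0x12: li/RI
  [10:9] rd=2 = %r2
  [8:0] imm=12 = $12

andi $240, %r2; li $12, %r2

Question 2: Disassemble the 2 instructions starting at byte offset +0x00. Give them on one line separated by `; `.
bz $6; return

@+00  little-endian(06 18) = 0x1806
  op=0x1806>>11=0x3 ⇒ bz (J)
  [10:0] imm=6 = $6
@+02  little-endian(00 88) = 0x8800
  op=0x8800>>11=0x11 ⇒ return (N)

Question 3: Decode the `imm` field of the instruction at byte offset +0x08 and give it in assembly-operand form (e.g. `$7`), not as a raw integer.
$312

@+08  little-endian(38 17) = 0x1738
  top 5b → 0x2 → andi [RI]
  [10:9] rd=3 = %r3
  [8:0] imm=312 = $312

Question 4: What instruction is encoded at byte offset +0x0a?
return

+0x0a: 00 88 ⇒ word 0x8800 (little)
  opcode bits[15:11]=0x11: return/N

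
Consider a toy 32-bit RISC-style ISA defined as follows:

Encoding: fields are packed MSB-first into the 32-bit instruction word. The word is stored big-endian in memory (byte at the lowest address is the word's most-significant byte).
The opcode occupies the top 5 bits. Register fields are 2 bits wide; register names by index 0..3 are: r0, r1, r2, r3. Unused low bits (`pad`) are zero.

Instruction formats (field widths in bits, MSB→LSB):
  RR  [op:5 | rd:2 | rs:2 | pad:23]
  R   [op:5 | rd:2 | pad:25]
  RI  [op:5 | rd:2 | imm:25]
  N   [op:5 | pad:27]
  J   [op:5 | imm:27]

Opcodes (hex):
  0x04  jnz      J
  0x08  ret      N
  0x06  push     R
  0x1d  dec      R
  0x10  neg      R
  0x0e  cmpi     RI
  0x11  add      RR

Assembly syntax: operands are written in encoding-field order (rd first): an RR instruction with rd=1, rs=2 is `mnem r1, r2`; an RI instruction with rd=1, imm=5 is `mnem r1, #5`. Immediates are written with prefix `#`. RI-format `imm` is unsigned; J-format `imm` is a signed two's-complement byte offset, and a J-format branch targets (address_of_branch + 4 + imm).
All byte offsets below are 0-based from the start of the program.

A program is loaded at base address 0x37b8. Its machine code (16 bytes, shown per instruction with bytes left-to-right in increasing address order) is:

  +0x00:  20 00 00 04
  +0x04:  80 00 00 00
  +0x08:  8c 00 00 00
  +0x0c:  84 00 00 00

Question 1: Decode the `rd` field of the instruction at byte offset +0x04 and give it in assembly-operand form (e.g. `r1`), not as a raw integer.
r0

off 0x04: read 80 00 00 00 as big → 0x80000000
  op=0x80000000>>27=0x10 ⇒ neg (R)
  [26:25] rd=0 = r0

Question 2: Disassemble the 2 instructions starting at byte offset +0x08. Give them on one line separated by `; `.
off 0x08: read 8c 00 00 00 as big → 0x8c000000
  opcode bits[31:27]=0x11: add/RR
  rd@[26:25]=0x2 ⇒ r2
  rs@[24:23]=0x0 ⇒ r0
off 0x0c: read 84 00 00 00 as big → 0x84000000
  opcode bits[31:27]=0x10: neg/R
  rd@[26:25]=0x2 ⇒ r2

add r2, r0; neg r2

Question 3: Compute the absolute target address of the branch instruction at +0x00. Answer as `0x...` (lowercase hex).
0x37c0

[00] 20 00 00 04 → 0x20000004
  top 5b → 0x4 → jnz [J]
  [26:0] imm=4 = #4
  target = base 0x37b8 + off 0x00 + 4 + imm 4 = 0x37c0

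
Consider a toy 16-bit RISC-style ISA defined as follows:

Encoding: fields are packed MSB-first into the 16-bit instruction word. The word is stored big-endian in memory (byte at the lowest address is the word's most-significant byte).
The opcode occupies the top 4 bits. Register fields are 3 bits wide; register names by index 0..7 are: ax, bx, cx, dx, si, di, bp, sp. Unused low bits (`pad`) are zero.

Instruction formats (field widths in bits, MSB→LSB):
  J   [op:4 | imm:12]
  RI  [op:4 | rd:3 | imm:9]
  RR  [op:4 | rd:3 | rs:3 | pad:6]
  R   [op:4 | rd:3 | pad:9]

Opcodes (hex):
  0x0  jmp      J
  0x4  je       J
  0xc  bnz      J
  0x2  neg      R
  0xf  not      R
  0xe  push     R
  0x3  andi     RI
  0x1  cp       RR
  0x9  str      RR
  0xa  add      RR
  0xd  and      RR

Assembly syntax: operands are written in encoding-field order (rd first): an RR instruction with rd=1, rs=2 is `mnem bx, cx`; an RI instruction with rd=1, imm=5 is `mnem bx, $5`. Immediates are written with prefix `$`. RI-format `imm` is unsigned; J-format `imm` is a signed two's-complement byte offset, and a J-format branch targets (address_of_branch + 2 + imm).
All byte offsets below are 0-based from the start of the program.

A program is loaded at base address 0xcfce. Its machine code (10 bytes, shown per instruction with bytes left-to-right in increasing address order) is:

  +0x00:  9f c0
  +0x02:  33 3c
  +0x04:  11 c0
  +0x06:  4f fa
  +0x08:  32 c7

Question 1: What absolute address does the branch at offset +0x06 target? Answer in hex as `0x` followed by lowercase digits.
0xcfd0

[06] 4f fa → 0x4ffa
  op=0x4ffa>>12=0x4 ⇒ je (J)
  [11:0] imm=4090 (s12→-6) = $-6
  target = base 0xcfce + off 0x06 + 2 + imm -6 = 0xcfd0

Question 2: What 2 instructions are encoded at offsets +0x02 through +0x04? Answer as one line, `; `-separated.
andi bx, $316; cp ax, sp

off 0x02: read 33 3c as big → 0x333c
  top 4b → 0x3 → andi [RI]
  rd@[11:9]=0x1 ⇒ bx
  imm@[8:0]=0x13c ⇒ $316
off 0x04: read 11 c0 as big → 0x11c0
  top 4b → 0x1 → cp [RR]
  rd@[11:9]=0x0 ⇒ ax
  rs@[8:6]=0x7 ⇒ sp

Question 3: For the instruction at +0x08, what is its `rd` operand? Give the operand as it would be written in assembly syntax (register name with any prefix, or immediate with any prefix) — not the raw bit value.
bx

@+08  big-endian(32 c7) = 0x32c7
  top 4b → 0x3 → andi [RI]
  rd@[11:9]=0x1 ⇒ bx
  imm@[8:0]=0xc7 ⇒ $199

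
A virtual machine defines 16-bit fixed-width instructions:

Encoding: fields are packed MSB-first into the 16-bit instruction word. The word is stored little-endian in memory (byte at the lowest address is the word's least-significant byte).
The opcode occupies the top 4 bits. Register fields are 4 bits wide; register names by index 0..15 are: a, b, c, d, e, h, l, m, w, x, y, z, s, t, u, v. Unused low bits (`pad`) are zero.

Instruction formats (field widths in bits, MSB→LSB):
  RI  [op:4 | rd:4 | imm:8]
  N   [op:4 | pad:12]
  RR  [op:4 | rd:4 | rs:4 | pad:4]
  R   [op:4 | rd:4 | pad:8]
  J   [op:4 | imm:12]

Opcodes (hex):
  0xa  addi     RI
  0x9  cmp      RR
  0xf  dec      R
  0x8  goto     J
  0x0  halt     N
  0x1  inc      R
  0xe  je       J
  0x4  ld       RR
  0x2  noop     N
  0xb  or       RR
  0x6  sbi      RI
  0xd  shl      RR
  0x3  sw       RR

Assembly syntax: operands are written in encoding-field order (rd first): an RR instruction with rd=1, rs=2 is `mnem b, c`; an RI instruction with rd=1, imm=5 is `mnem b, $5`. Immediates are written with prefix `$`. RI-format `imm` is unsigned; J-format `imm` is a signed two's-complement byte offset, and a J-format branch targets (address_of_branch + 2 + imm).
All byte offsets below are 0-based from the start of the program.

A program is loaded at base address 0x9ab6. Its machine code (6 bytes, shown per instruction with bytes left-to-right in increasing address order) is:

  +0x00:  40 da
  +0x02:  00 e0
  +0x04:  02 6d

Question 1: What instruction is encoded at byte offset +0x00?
shl y, e

+0x00: 40 da ⇒ word 0xda40 (little)
  top 4b → 0xd → shl [RR]
  [11:8] rd=10 = y
  [7:4] rs=4 = e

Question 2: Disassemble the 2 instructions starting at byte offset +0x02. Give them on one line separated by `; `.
je $0; sbi t, $2

off 0x02: read 00 e0 as little → 0xe000
  top 4b → 0xe → je [J]
  [11:0] imm=0 = $0
off 0x04: read 02 6d as little → 0x6d02
  top 4b → 0x6 → sbi [RI]
  [11:8] rd=13 = t
  [7:0] imm=2 = $2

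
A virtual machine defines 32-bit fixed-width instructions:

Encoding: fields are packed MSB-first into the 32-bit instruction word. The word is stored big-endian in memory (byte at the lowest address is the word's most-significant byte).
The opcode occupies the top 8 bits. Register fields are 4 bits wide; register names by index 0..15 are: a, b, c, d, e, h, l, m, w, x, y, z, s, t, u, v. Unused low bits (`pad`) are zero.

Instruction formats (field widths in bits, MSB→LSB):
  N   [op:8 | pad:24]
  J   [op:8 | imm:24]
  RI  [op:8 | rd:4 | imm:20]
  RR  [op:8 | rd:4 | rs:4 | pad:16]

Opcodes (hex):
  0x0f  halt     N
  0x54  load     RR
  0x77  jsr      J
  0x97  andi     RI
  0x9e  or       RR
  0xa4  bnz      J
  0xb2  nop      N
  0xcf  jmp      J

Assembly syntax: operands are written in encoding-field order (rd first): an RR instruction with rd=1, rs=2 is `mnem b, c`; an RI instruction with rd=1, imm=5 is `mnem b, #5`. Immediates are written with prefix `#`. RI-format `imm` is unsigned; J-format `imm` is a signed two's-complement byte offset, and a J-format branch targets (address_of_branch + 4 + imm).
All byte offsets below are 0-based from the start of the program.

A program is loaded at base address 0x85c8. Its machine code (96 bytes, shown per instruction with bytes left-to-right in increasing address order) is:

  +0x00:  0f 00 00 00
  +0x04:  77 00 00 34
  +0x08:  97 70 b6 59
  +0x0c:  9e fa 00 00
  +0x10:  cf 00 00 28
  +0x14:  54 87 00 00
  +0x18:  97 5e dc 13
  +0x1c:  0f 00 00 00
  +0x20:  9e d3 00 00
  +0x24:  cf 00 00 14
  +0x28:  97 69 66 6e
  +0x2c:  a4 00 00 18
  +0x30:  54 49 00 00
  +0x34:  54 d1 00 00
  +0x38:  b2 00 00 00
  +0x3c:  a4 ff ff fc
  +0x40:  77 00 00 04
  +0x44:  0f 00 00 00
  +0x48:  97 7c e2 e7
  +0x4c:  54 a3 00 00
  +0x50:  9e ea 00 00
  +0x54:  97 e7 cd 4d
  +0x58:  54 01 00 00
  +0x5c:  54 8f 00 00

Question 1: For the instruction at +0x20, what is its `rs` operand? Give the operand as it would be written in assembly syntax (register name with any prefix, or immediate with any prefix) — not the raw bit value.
d

+0x20: 9e d3 00 00 ⇒ word 0x9ed30000 (big)
  top 8b → 0x9e → or [RR]
  [23:20] rd=13 = t
  [19:16] rs=3 = d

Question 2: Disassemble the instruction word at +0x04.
jsr #52

+0x04: 77 00 00 34 ⇒ word 0x77000034 (big)
  opcode bits[31:24]=0x77: jsr/J
  imm: (w>>0)&0xffffff=0x34 → #52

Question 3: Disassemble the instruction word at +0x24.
[24] cf 00 00 14 → 0xcf000014
  op=0xcf000014>>24=0xcf ⇒ jmp (J)
  imm: (w>>0)&0xffffff=0x14 → #20

jmp #20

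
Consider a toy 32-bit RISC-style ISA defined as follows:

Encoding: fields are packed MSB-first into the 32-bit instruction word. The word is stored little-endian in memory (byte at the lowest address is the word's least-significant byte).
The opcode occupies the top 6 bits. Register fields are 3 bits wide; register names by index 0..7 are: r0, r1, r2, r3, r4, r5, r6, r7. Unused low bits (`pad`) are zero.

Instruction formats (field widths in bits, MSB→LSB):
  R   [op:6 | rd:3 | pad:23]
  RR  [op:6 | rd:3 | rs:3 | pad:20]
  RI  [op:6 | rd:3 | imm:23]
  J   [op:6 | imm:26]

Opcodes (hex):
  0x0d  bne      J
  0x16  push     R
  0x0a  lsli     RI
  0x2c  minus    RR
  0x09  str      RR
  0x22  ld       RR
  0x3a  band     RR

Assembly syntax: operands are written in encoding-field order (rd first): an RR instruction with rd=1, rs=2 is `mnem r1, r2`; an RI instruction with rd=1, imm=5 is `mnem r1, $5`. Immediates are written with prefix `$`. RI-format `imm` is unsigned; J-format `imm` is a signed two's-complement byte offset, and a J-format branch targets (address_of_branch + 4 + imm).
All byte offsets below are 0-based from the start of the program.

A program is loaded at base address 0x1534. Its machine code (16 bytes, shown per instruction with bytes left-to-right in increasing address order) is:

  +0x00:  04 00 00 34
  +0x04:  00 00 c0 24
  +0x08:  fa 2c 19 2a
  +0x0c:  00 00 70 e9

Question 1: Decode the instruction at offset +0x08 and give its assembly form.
off 0x08: read fa 2c 19 2a as little → 0x2a192cfa
  op=0x2a192cfa>>26=0xa ⇒ lsli (RI)
  [25:23] rd=4 = r4
  [22:0] imm=1649914 = $1649914

lsli r4, $1649914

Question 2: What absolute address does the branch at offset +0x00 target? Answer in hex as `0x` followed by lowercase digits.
0x153c

+0x00: 04 00 00 34 ⇒ word 0x34000004 (little)
  op=0x34000004>>26=0xd ⇒ bne (J)
  [25:0] imm=4 = $4
  target = base 0x1534 + off 0x00 + 4 + imm 4 = 0x153c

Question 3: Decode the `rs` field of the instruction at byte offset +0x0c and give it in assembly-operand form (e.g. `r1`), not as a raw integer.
+0x0c: 00 00 70 e9 ⇒ word 0xe9700000 (little)
  op=0xe9700000>>26=0x3a ⇒ band (RR)
  rd@[25:23]=0x2 ⇒ r2
  rs@[22:20]=0x7 ⇒ r7

r7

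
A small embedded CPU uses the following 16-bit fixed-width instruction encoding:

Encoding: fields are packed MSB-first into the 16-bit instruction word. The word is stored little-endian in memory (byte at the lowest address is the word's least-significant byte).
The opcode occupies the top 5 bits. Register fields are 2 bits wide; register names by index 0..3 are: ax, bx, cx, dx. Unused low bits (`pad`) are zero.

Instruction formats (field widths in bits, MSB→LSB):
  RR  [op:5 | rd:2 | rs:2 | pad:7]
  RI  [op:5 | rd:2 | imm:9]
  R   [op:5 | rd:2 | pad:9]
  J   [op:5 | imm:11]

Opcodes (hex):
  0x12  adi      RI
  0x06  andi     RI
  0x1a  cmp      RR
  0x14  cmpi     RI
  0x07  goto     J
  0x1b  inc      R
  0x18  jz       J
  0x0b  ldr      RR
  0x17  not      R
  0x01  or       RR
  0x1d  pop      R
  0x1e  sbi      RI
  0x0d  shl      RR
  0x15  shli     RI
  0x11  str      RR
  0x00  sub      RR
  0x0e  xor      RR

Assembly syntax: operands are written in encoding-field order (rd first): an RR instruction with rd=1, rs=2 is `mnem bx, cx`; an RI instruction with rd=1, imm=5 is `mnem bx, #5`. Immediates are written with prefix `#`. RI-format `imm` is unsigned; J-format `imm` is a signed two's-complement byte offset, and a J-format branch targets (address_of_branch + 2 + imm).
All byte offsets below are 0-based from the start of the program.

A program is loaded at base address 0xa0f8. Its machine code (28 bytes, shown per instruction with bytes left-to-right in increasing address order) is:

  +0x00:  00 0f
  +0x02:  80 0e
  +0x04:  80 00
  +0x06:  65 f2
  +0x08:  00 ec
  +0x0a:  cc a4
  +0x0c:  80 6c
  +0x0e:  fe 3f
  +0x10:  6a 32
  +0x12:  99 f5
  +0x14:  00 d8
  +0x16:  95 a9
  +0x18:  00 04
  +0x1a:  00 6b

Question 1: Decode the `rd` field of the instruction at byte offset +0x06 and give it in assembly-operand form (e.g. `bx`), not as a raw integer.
off 0x06: read 65 f2 as little → 0xf265
  op=0xf265>>11=0x1e ⇒ sbi (RI)
  [10:9] rd=1 = bx
  [8:0] imm=101 = #101

bx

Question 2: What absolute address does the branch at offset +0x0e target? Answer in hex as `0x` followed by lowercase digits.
0xa106

+0x0e: fe 3f ⇒ word 0x3ffe (little)
  opcode bits[15:11]=0x7: goto/J
  imm@[10:0]=0x7fe (s11→-2) ⇒ #-2
  target = base 0xa0f8 + off 0x0e + 2 + imm -2 = 0xa106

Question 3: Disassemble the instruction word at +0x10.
andi bx, #106

@+10  little-endian(6a 32) = 0x326a
  opcode bits[15:11]=0x6: andi/RI
  rd: (w>>9)&0x3=0x1 → bx
  imm: (w>>0)&0x1ff=0x6a → #106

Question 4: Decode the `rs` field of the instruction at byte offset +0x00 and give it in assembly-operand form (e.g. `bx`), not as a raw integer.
+0x00: 00 0f ⇒ word 0x0f00 (little)
  op=0x0f00>>11=0x1 ⇒ or (RR)
  [10:9] rd=3 = dx
  [8:7] rs=2 = cx

cx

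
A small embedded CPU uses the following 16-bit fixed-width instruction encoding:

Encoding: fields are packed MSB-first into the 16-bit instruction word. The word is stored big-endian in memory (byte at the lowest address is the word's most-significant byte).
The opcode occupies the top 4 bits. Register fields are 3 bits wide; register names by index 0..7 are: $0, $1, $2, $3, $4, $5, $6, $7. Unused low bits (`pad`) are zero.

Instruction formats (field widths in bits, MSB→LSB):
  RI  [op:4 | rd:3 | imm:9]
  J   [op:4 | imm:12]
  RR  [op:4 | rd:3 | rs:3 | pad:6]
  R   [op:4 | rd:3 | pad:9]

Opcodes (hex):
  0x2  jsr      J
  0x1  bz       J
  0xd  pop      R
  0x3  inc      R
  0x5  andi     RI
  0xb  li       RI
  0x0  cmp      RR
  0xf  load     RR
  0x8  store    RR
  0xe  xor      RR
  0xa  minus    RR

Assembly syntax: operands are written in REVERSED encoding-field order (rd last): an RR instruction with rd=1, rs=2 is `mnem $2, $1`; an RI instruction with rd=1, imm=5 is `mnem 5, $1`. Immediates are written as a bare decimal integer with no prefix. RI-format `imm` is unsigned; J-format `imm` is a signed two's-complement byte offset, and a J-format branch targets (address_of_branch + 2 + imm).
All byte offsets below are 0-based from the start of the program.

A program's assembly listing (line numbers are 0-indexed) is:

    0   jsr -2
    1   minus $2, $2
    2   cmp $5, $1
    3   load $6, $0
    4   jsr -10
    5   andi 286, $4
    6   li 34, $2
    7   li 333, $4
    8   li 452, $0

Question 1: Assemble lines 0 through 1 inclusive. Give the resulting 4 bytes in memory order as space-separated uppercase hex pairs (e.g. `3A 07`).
line 0 (jsr): pack op=0x2:4|imm=-2:12 = 0x2ffe; big→ 2f fe
line 1 (minus): pack op=0xa:4|rd=2:3|rs=2:3|pad=0:6 = 0xa480; big→ a4 80

2F FE A4 80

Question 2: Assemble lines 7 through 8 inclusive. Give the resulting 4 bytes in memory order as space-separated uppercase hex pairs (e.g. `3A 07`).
B9 4D B1 C4

7. li fields op=0xb:4|rd=4:3|imm=333:9 → word b94dh → b9 4d
8. li fields op=0xb:4|rd=0:3|imm=452:9 → word b1c4h → b1 c4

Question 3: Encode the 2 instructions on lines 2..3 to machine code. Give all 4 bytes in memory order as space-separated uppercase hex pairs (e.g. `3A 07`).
03 40 F1 80

L2: cmp op=0x0:4|rd=1:3|rs=5:3|pad=0:6 ⇒ 0x0340 ⇒ big 03 40
L3: load op=0xf:4|rd=0:3|rs=6:3|pad=0:6 ⇒ 0xf180 ⇒ big f1 80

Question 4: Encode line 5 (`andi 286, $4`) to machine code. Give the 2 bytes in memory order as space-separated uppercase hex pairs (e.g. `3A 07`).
59 1E

line 5 (andi): pack op=0x5:4|rd=4:3|imm=286:9 = 0x591e; big→ 59 1e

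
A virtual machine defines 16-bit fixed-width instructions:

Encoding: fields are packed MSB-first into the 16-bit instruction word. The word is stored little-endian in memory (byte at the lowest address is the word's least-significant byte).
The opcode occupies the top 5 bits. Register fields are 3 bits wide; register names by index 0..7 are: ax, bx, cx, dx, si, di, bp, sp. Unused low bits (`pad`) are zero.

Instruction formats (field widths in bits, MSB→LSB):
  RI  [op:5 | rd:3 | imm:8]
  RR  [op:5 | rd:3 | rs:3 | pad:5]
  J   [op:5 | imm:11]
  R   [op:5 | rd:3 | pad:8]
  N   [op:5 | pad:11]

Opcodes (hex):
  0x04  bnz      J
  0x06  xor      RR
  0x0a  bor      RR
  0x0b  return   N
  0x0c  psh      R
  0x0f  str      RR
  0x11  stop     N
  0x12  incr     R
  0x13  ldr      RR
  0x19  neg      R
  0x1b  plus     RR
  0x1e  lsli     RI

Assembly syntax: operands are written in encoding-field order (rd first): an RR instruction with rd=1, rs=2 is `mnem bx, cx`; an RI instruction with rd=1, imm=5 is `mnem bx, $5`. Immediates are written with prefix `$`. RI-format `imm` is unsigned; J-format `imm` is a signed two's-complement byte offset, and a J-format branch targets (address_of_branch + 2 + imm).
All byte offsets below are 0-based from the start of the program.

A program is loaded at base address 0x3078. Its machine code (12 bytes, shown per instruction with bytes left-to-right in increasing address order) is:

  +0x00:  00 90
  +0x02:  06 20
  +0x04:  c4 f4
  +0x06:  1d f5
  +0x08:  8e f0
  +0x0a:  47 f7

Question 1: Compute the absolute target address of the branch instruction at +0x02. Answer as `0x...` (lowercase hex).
0x3082

@+02  little-endian(06 20) = 0x2006
  op=0x2006>>11=0x4 ⇒ bnz (J)
  imm: (w>>0)&0x7ff=0x6 → $6
  target = base 0x3078 + off 0x02 + 2 + imm 6 = 0x3082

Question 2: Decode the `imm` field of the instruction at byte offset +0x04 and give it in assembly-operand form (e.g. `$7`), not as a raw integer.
$196

off 0x04: read c4 f4 as little → 0xf4c4
  op=0xf4c4>>11=0x1e ⇒ lsli (RI)
  rd@[10:8]=0x4 ⇒ si
  imm@[7:0]=0xc4 ⇒ $196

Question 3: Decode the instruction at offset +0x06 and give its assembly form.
+0x06: 1d f5 ⇒ word 0xf51d (little)
  top 5b → 0x1e → lsli [RI]
  [10:8] rd=5 = di
  [7:0] imm=29 = $29

lsli di, $29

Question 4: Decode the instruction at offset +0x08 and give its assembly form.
off 0x08: read 8e f0 as little → 0xf08e
  opcode bits[15:11]=0x1e: lsli/RI
  rd: (w>>8)&0x7=0x0 → ax
  imm: (w>>0)&0xff=0x8e → $142

lsli ax, $142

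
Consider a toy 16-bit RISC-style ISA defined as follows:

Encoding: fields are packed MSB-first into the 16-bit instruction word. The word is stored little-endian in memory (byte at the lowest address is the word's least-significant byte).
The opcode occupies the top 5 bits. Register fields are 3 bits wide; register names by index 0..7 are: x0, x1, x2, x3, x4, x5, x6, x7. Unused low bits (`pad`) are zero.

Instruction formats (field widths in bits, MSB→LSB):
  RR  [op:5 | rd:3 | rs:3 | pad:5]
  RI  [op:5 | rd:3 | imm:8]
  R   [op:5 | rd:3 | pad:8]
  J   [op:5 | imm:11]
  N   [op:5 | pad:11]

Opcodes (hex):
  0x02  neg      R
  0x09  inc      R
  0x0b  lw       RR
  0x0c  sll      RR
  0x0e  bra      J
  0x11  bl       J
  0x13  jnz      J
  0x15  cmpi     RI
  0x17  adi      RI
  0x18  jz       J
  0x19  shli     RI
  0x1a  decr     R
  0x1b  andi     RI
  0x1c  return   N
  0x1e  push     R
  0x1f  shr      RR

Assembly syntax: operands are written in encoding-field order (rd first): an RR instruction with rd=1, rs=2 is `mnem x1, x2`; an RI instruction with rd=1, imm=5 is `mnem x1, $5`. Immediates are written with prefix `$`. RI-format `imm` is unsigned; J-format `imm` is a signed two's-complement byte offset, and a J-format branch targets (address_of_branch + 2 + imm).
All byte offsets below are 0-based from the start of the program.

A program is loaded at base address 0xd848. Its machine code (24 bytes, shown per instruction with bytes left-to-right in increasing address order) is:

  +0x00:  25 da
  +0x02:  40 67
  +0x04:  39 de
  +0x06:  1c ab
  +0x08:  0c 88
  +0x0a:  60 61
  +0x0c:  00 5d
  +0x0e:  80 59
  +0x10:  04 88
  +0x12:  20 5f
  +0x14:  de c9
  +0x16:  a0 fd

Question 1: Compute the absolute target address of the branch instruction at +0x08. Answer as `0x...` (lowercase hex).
off 0x08: read 0c 88 as little → 0x880c
  opcode bits[15:11]=0x11: bl/J
  imm: (w>>0)&0x7ff=0xc → $12
  target = base 0xd848 + off 0x08 + 2 + imm 12 = 0xd85e

0xd85e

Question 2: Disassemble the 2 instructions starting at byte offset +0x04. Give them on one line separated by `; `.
andi x6, $57; cmpi x3, $28

@+04  little-endian(39 de) = 0xde39
  op=0xde39>>11=0x1b ⇒ andi (RI)
  [10:8] rd=6 = x6
  [7:0] imm=57 = $57
@+06  little-endian(1c ab) = 0xab1c
  op=0xab1c>>11=0x15 ⇒ cmpi (RI)
  [10:8] rd=3 = x3
  [7:0] imm=28 = $28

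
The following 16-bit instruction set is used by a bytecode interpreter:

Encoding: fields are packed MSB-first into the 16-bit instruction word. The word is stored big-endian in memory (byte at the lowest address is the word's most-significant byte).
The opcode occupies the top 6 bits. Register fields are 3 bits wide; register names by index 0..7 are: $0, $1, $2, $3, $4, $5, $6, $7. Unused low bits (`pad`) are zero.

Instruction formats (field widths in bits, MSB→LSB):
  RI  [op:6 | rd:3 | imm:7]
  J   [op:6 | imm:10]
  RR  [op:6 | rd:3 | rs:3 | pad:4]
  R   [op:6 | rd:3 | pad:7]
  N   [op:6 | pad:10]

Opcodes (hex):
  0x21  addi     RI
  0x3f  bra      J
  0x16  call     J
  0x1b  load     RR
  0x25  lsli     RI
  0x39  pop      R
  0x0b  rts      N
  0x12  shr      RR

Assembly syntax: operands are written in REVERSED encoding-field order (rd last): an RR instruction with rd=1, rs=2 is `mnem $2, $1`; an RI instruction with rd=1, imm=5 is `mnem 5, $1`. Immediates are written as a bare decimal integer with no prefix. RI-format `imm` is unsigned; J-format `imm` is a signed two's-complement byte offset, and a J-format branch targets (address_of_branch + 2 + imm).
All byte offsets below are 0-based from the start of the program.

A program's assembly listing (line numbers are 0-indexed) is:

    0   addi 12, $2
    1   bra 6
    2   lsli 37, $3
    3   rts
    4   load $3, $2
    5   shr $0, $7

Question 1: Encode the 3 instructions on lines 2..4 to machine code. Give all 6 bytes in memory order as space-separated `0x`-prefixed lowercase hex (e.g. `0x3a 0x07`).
0x95 0xa5 0x2c 0x00 0x6d 0x30

line 2 (lsli): pack op=0x25:6|rd=3:3|imm=37:7 = 0x95a5; big→ 95 a5
line 3 (rts): pack op=0xb:6|pad=0:10 = 0x2c00; big→ 2c 00
line 4 (load): pack op=0x1b:6|rd=2:3|rs=3:3|pad=0:4 = 0x6d30; big→ 6d 30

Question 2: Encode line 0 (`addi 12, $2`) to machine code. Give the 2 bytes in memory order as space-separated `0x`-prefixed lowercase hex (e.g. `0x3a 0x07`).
L0: addi op=0x21:6|rd=2:3|imm=12:7 ⇒ 0x850c ⇒ big 85 0c

0x85 0x0c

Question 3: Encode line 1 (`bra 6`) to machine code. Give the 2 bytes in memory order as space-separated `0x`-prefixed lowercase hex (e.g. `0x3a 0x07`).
L1: bra op=0x3f:6|imm=6:10 ⇒ 0xfc06 ⇒ big fc 06

0xfc 0x06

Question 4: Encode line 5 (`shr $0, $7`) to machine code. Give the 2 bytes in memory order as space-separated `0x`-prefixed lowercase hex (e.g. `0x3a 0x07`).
5. shr fields op=0x12:6|rd=7:3|rs=0:3|pad=0:4 → word 4b80h → 4b 80

0x4b 0x80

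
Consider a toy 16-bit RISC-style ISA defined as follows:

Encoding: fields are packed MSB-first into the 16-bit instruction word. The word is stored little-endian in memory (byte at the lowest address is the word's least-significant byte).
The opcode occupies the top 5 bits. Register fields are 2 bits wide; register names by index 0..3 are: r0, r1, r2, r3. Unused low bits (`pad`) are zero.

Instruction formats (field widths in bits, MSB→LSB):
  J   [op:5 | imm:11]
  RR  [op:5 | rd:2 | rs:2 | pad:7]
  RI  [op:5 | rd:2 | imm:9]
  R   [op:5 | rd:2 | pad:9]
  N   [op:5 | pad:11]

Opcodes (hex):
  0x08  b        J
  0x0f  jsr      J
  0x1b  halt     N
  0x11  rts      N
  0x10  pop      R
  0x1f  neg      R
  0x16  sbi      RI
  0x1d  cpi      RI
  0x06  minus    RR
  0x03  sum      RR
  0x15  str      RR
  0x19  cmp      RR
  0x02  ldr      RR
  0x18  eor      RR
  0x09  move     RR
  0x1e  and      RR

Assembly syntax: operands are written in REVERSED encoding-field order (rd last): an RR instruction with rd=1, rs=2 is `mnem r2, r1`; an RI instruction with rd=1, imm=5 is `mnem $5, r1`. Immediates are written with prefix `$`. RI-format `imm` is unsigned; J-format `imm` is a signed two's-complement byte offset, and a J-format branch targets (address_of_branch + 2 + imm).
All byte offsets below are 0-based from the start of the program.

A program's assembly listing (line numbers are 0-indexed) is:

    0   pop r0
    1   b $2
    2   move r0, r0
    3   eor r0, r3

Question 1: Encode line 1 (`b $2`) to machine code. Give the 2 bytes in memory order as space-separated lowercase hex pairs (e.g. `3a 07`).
line 1 (b): pack op=0x8:5|imm=2:11 = 0x4002; little→ 02 40

02 40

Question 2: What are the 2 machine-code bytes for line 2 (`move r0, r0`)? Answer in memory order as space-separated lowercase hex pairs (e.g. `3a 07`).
line 2 (move): pack op=0x9:5|rd=0:2|rs=0:2|pad=0:7 = 0x4800; little→ 00 48

00 48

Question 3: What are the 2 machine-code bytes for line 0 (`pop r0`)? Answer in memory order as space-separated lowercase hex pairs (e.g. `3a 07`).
line 0 (pop): pack op=0x10:5|rd=0:2|pad=0:9 = 0x8000; little→ 00 80

00 80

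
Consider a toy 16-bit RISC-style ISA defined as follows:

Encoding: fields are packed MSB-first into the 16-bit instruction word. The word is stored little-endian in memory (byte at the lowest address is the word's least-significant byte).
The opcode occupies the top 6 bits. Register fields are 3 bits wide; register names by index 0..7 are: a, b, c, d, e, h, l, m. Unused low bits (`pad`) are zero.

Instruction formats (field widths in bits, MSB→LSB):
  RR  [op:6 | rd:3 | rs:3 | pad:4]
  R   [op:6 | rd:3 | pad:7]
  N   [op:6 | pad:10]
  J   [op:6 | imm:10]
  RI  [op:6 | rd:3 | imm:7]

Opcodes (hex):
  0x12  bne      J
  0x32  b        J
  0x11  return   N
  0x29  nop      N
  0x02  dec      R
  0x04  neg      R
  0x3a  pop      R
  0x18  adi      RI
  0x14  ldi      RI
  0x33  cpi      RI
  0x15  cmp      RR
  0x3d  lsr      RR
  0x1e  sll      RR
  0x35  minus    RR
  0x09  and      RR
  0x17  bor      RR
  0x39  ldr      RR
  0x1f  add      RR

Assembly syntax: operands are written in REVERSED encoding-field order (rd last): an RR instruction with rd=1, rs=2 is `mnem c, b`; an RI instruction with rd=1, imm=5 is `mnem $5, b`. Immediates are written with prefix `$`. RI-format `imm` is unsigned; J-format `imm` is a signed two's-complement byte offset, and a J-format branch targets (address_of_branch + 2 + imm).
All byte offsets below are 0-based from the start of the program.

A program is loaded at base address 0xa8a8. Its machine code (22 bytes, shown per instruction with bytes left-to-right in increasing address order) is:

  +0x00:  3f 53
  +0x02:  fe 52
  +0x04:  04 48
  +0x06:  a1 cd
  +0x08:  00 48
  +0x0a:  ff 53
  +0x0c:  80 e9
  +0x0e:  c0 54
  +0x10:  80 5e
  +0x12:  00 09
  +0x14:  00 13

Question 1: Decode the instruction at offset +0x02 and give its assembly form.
ldi $126, h

@+02  little-endian(fe 52) = 0x52fe
  top 6b → 0x14 → ldi [RI]
  [9:7] rd=5 = h
  [6:0] imm=126 = $126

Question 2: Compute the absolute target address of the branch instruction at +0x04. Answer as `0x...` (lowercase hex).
0xa8b2

off 0x04: read 04 48 as little → 0x4804
  opcode bits[15:10]=0x12: bne/J
  [9:0] imm=4 = $4
  target = base 0xa8a8 + off 0x04 + 2 + imm 4 = 0xa8b2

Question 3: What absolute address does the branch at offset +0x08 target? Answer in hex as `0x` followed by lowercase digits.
[08] 00 48 → 0x4800
  opcode bits[15:10]=0x12: bne/J
  imm@[9:0]=0x0 ⇒ $0
  target = base 0xa8a8 + off 0x08 + 2 + imm 0 = 0xa8b2

0xa8b2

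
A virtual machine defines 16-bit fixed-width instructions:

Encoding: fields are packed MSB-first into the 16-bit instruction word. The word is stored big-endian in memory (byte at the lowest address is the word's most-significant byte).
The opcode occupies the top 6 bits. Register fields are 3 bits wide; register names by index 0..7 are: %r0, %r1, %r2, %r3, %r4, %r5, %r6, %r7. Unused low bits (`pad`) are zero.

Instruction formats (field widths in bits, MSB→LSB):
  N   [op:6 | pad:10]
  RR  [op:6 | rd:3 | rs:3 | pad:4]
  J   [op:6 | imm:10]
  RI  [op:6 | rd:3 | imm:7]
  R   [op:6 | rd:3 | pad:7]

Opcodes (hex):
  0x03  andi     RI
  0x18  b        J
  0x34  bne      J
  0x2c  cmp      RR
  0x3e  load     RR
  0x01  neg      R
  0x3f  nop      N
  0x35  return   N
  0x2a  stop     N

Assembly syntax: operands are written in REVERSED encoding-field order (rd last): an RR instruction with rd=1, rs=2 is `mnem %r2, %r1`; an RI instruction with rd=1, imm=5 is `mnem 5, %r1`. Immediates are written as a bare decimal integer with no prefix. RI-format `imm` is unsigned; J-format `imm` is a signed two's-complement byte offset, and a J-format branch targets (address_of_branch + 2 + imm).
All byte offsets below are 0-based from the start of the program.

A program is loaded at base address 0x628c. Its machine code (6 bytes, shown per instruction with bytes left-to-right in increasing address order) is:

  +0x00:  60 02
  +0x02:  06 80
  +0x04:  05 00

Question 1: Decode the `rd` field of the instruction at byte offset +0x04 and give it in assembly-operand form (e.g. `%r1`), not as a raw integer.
[04] 05 00 → 0x0500
  top 6b → 0x1 → neg [R]
  [9:7] rd=2 = %r2

%r2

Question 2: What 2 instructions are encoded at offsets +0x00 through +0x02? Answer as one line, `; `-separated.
off 0x00: read 60 02 as big → 0x6002
  op=0x6002>>10=0x18 ⇒ b (J)
  imm@[9:0]=0x2 ⇒ 2
off 0x02: read 06 80 as big → 0x0680
  op=0x0680>>10=0x1 ⇒ neg (R)
  rd@[9:7]=0x5 ⇒ %r5

b 2; neg %r5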